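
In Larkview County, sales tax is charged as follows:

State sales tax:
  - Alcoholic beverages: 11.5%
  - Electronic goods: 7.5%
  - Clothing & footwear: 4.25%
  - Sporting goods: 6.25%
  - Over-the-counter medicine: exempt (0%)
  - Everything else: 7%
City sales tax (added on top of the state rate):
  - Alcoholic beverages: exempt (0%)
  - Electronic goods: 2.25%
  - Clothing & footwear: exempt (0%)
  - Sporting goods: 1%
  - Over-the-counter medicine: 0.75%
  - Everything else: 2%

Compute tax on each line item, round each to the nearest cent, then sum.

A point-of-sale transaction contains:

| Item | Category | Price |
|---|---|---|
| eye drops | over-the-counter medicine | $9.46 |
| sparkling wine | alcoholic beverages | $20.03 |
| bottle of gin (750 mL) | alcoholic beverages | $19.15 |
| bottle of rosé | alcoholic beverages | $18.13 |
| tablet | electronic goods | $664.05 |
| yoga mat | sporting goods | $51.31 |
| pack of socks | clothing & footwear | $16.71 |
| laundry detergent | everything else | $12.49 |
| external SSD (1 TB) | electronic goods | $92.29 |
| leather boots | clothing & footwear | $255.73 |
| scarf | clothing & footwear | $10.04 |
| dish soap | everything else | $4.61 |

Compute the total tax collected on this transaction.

$97.65

Eye drops $9.46: over-the-counter medicine → 0% + 0.75% city = 0.75% → $0.07
Sparkling wine $20.03: alcoholic beverages → 11.5% + 0% city = 11.5% → $2.30
Bottle of gin (750 mL) $19.15: alcoholic beverages → 11.5% + 0% city = 11.5% → $2.20
Bottle of rosé $18.13: alcoholic beverages → 11.5% + 0% city = 11.5% → $2.08
Tablet $664.05: electronic goods → 7.5% + 2.25% city = 9.75% → $64.74
Yoga mat $51.31: sporting goods → 6.25% + 1% city = 7.25% → $3.72
Pack of socks $16.71: clothing & footwear → 4.25% + 0% city = 4.25% → $0.71
Laundry detergent $12.49: everything else → 7% + 2% city = 9% → $1.12
External SSD (1 TB) $92.29: electronic goods → 7.5% + 2.25% city = 9.75% → $9.00
Leather boots $255.73: clothing & footwear → 4.25% + 0% city = 4.25% → $10.87
Scarf $10.04: clothing & footwear → 4.25% + 0% city = 4.25% → $0.43
Dish soap $4.61: everything else → 7% + 2% city = 9% → $0.41
Total tax = $0.07 + $2.30 + $2.20 + $2.08 + $64.74 + $3.72 + $0.71 + $1.12 + $9.00 + $10.87 + $0.43 + $0.41 = $97.65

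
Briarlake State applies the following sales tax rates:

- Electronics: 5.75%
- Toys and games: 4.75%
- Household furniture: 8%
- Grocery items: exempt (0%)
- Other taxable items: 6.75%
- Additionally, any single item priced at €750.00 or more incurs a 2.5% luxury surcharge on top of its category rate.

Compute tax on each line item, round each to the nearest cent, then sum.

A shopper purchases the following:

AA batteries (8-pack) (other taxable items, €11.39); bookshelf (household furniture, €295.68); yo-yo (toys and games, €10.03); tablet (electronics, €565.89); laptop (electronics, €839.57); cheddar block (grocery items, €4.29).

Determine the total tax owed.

€126.70

AA batteries (8-pack) €11.39: other taxable items → 6.75% → €0.77
Bookshelf €295.68: household furniture → 8% → €23.65
Yo-yo €10.03: toys and games → 4.75% → €0.48
Tablet €565.89: electronics → 5.75% → €32.54
Laptop €839.57: electronics → 5.75% + 2.5% surcharge = 8.25% → €69.26
Cheddar block €4.29: grocery items → 0% → €0.00
Total tax = €0.77 + €23.65 + €0.48 + €32.54 + €69.26 = €126.70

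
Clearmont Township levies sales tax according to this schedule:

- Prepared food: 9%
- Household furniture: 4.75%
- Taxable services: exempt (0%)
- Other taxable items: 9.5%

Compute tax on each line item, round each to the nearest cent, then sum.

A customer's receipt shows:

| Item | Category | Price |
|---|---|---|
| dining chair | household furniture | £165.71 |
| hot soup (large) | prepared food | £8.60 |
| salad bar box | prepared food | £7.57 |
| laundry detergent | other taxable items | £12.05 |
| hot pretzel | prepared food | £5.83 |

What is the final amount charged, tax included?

Dining chair £165.71: household furniture → 4.75% → £7.87
Hot soup (large) £8.60: prepared food → 9% → £0.77
Salad bar box £7.57: prepared food → 9% → £0.68
Laundry detergent £12.05: other taxable items → 9.5% → £1.14
Hot pretzel £5.83: prepared food → 9% → £0.52
Subtotal = £199.76; tax = £10.98; total due = £210.74

£210.74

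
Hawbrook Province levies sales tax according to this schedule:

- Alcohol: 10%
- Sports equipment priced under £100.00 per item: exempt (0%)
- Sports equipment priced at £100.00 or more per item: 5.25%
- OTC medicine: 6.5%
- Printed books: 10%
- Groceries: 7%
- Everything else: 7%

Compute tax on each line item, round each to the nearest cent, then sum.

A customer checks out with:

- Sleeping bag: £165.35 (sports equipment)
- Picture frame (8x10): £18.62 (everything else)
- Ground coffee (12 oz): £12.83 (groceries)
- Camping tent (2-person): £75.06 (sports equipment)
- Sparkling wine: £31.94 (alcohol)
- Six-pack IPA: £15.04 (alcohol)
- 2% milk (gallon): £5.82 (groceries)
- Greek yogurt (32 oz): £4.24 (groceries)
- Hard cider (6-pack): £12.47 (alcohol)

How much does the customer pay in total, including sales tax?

£358.90

Sleeping bag £165.35: sports equipment, £100.00 or more → 5.25% → £8.68
Picture frame (8x10) £18.62: everything else → 7% → £1.30
Ground coffee (12 oz) £12.83: groceries → 7% → £0.90
Camping tent (2-person) £75.06: sports equipment, under £100.00 → 0% → £0.00
Sparkling wine £31.94: alcohol → 10% → £3.19
Six-pack IPA £15.04: alcohol → 10% → £1.50
2% milk (gallon) £5.82: groceries → 7% → £0.41
Greek yogurt (32 oz) £4.24: groceries → 7% → £0.30
Hard cider (6-pack) £12.47: alcohol → 10% → £1.25
Subtotal = £341.37; tax = £17.53; total due = £358.90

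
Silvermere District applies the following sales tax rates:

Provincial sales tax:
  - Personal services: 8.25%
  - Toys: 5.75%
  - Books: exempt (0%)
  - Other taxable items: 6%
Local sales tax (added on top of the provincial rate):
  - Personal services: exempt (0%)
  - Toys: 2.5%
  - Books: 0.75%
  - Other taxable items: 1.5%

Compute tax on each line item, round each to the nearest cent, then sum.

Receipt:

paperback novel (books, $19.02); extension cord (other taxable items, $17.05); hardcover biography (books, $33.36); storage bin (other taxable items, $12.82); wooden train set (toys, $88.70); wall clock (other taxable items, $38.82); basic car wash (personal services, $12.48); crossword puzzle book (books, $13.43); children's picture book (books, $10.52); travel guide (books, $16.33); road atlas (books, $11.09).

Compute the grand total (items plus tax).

Paperback novel $19.02: books → 0% + 0.75% local = 0.75% → $0.14
Extension cord $17.05: other taxable items → 6% + 1.5% local = 7.5% → $1.28
Hardcover biography $33.36: books → 0% + 0.75% local = 0.75% → $0.25
Storage bin $12.82: other taxable items → 6% + 1.5% local = 7.5% → $0.96
Wooden train set $88.70: toys → 5.75% + 2.5% local = 8.25% → $7.32
Wall clock $38.82: other taxable items → 6% + 1.5% local = 7.5% → $2.91
Basic car wash $12.48: personal services → 8.25% + 0% local = 8.25% → $1.03
Crossword puzzle book $13.43: books → 0% + 0.75% local = 0.75% → $0.10
Children's picture book $10.52: books → 0% + 0.75% local = 0.75% → $0.08
Travel guide $16.33: books → 0% + 0.75% local = 0.75% → $0.12
Road atlas $11.09: books → 0% + 0.75% local = 0.75% → $0.08
Subtotal = $273.62; tax = $14.27; total due = $287.89

$287.89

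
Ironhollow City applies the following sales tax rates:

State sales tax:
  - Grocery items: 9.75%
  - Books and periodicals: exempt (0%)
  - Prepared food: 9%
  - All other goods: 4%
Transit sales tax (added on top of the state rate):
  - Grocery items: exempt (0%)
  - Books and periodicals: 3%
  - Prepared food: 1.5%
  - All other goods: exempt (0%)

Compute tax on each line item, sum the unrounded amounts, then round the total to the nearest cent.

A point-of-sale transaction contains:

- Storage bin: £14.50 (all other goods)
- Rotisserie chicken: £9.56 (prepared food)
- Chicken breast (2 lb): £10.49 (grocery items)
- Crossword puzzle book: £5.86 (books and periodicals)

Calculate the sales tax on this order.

Storage bin £14.50: all other goods → 4% + 0% transit = 4% → £0.58
Rotisserie chicken £9.56: prepared food → 9% + 1.5% transit = 10.5% → £1.0038
Chicken breast (2 lb) £10.49: grocery items → 9.75% + 0% transit = 9.75% → £1.022775
Crossword puzzle book £5.86: books and periodicals → 0% + 3% transit = 3% → £0.1758
Unrounded tax sum = £2.782375 → £2.78

£2.78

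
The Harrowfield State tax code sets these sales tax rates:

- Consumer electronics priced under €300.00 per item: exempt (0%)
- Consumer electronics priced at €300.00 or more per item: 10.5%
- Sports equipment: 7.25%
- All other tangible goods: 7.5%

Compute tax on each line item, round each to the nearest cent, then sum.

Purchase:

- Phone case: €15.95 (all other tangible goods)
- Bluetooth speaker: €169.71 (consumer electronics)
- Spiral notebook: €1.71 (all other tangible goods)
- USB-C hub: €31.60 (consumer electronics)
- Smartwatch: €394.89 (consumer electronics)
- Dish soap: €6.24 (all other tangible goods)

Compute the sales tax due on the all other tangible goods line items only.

Phone case €15.95: all other tangible goods → 7.5% → €1.20
Spiral notebook €1.71: all other tangible goods → 7.5% → €0.13
Dish soap €6.24: all other tangible goods → 7.5% → €0.47
Tax on all other tangible goods = €1.20 + €0.13 + €0.47 = €1.80

€1.80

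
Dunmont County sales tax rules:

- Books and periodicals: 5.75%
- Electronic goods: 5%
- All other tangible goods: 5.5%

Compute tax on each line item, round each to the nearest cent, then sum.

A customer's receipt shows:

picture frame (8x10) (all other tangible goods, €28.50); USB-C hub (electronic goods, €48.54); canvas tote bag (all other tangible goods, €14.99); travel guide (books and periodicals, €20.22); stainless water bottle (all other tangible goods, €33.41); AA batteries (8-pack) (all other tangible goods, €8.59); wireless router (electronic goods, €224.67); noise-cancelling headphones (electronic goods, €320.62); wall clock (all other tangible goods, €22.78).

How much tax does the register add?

€36.80

Picture frame (8x10) €28.50: all other tangible goods → 5.5% → €1.57
USB-C hub €48.54: electronic goods → 5% → €2.43
Canvas tote bag €14.99: all other tangible goods → 5.5% → €0.82
Travel guide €20.22: books and periodicals → 5.75% → €1.16
Stainless water bottle €33.41: all other tangible goods → 5.5% → €1.84
AA batteries (8-pack) €8.59: all other tangible goods → 5.5% → €0.47
Wireless router €224.67: electronic goods → 5% → €11.23
Noise-cancelling headphones €320.62: electronic goods → 5% → €16.03
Wall clock €22.78: all other tangible goods → 5.5% → €1.25
Total tax = €1.57 + €2.43 + €0.82 + €1.16 + €1.84 + €0.47 + €11.23 + €16.03 + €1.25 = €36.80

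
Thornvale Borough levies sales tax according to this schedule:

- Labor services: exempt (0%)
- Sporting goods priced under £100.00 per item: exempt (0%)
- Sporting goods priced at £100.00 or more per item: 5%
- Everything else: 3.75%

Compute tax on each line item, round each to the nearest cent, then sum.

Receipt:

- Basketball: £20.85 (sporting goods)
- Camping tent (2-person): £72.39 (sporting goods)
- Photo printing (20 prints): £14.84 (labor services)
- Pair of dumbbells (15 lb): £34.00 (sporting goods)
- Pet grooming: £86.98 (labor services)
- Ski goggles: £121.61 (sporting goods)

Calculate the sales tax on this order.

£6.08

Basketball £20.85: sporting goods, under £100.00 → 0% → £0.00
Camping tent (2-person) £72.39: sporting goods, under £100.00 → 0% → £0.00
Photo printing (20 prints) £14.84: labor services → 0% → £0.00
Pair of dumbbells (15 lb) £34.00: sporting goods, under £100.00 → 0% → £0.00
Pet grooming £86.98: labor services → 0% → £0.00
Ski goggles £121.61: sporting goods, £100.00 or more → 5% → £6.08
Total tax = £6.08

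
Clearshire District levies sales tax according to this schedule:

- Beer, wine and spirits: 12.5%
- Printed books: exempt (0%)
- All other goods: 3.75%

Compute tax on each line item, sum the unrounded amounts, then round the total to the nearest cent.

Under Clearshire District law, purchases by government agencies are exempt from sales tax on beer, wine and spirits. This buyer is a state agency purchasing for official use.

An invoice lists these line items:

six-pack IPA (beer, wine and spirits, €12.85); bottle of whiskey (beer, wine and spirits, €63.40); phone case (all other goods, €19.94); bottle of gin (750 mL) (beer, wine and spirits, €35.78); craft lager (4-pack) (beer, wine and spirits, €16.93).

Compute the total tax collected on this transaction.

Six-pack IPA €12.85: beer, wine and spirits, buyer-exempt → 0% → €0.00
Bottle of whiskey €63.40: beer, wine and spirits, buyer-exempt → 0% → €0.00
Phone case €19.94: all other goods → 3.75% → €0.74775
Bottle of gin (750 mL) €35.78: beer, wine and spirits, buyer-exempt → 0% → €0.00
Craft lager (4-pack) €16.93: beer, wine and spirits, buyer-exempt → 0% → €0.00
Unrounded tax sum = €0.74775 → €0.75

€0.75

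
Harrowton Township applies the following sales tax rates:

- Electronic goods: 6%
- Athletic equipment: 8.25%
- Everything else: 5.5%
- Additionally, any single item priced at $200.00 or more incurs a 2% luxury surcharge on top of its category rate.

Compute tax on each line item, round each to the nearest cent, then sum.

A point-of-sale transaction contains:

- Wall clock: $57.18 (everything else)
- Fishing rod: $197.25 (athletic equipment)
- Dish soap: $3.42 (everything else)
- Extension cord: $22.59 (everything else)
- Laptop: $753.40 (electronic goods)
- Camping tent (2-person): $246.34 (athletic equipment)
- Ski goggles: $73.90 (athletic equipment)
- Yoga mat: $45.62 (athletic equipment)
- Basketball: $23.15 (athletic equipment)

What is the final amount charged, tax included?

$1540.98

Wall clock $57.18: everything else → 5.5% → $3.14
Fishing rod $197.25: athletic equipment → 8.25% → $16.27
Dish soap $3.42: everything else → 5.5% → $0.19
Extension cord $22.59: everything else → 5.5% → $1.24
Laptop $753.40: electronic goods → 6% + 2% surcharge = 8% → $60.27
Camping tent (2-person) $246.34: athletic equipment → 8.25% + 2% surcharge = 10.25% → $25.25
Ski goggles $73.90: athletic equipment → 8.25% → $6.10
Yoga mat $45.62: athletic equipment → 8.25% → $3.76
Basketball $23.15: athletic equipment → 8.25% → $1.91
Subtotal = $1422.85; tax = $118.13; total due = $1540.98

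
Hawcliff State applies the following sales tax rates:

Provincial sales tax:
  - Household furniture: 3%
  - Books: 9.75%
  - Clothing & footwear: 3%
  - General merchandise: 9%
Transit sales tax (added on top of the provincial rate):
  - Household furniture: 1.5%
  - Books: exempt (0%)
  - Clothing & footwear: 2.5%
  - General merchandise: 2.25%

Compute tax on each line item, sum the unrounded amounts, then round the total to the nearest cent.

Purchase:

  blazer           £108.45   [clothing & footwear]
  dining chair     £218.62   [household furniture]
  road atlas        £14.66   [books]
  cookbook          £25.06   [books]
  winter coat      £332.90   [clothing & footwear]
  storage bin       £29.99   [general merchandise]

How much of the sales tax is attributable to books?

Road atlas £14.66: books → 9.75% + 0% transit = 9.75% → £1.42935
Cookbook £25.06: books → 9.75% + 0% transit = 9.75% → £2.44335
Tax on books: unrounded sum = £3.8727 → £3.87

£3.87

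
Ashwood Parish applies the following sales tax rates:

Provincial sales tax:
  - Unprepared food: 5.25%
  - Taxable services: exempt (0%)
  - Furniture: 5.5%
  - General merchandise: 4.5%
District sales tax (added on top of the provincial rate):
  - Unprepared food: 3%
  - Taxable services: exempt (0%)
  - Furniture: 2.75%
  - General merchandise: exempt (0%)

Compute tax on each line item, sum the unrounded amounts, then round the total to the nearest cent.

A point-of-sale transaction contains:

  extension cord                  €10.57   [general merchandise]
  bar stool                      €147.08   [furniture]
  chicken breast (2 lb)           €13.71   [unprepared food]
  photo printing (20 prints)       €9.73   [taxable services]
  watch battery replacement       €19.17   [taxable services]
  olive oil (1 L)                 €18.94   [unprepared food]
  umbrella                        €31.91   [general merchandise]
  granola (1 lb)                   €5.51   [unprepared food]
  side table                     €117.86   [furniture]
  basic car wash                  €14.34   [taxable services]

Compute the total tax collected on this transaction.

€26.92

Extension cord €10.57: general merchandise → 4.5% + 0% district = 4.5% → €0.47565
Bar stool €147.08: furniture → 5.5% + 2.75% district = 8.25% → €12.1341
Chicken breast (2 lb) €13.71: unprepared food → 5.25% + 3% district = 8.25% → €1.131075
Photo printing (20 prints) €9.73: taxable services → 0% + 0% district = 0% → €0.00
Watch battery replacement €19.17: taxable services → 0% + 0% district = 0% → €0.00
Olive oil (1 L) €18.94: unprepared food → 5.25% + 3% district = 8.25% → €1.56255
Umbrella €31.91: general merchandise → 4.5% + 0% district = 4.5% → €1.43595
Granola (1 lb) €5.51: unprepared food → 5.25% + 3% district = 8.25% → €0.454575
Side table €117.86: furniture → 5.5% + 2.75% district = 8.25% → €9.72345
Basic car wash €14.34: taxable services → 0% + 0% district = 0% → €0.00
Unrounded tax sum = €26.91735 → €26.92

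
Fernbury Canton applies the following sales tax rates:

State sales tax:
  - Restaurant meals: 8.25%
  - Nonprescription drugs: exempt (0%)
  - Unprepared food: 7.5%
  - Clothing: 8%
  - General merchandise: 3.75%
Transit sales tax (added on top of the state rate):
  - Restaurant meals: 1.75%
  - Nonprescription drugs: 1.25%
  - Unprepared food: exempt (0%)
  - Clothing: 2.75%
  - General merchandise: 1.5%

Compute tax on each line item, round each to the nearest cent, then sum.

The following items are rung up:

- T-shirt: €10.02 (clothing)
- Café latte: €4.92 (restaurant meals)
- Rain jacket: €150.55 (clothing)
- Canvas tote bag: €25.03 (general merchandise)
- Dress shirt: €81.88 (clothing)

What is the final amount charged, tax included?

€300.26

T-shirt €10.02: clothing → 8% + 2.75% transit = 10.75% → €1.08
Café latte €4.92: restaurant meals → 8.25% + 1.75% transit = 10% → €0.49
Rain jacket €150.55: clothing → 8% + 2.75% transit = 10.75% → €16.18
Canvas tote bag €25.03: general merchandise → 3.75% + 1.5% transit = 5.25% → €1.31
Dress shirt €81.88: clothing → 8% + 2.75% transit = 10.75% → €8.80
Subtotal = €272.40; tax = €27.86; total due = €300.26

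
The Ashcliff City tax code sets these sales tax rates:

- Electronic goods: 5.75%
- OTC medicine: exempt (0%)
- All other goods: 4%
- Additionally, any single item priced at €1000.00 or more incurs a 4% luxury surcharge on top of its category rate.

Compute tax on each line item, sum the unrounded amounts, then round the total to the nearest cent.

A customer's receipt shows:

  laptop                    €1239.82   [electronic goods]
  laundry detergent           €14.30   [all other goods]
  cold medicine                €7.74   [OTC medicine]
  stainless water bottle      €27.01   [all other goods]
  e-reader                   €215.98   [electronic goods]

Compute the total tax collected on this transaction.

Laptop €1239.82: electronic goods → 5.75% + 4% surcharge = 9.75% → €120.88245
Laundry detergent €14.30: all other goods → 4% → €0.572
Cold medicine €7.74: OTC medicine → 0% → €0.00
Stainless water bottle €27.01: all other goods → 4% → €1.0804
E-reader €215.98: electronic goods → 5.75% → €12.41885
Unrounded tax sum = €134.9537 → €134.95

€134.95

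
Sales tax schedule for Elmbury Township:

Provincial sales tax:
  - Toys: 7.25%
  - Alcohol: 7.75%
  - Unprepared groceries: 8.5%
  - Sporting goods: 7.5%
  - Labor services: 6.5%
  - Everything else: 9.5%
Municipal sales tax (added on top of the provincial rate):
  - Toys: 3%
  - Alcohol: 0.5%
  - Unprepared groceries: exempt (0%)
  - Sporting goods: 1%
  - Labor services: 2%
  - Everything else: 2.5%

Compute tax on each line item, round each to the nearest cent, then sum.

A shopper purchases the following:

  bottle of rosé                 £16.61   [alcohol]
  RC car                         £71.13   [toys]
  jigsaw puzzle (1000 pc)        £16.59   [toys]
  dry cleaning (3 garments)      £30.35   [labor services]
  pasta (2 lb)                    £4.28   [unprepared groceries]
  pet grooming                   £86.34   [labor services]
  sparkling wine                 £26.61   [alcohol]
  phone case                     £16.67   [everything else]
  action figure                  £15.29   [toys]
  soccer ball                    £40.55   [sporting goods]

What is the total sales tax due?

£29.86

Bottle of rosé £16.61: alcohol → 7.75% + 0.5% municipal = 8.25% → £1.37
RC car £71.13: toys → 7.25% + 3% municipal = 10.25% → £7.29
Jigsaw puzzle (1000 pc) £16.59: toys → 7.25% + 3% municipal = 10.25% → £1.70
Dry cleaning (3 garments) £30.35: labor services → 6.5% + 2% municipal = 8.5% → £2.58
Pasta (2 lb) £4.28: unprepared groceries → 8.5% + 0% municipal = 8.5% → £0.36
Pet grooming £86.34: labor services → 6.5% + 2% municipal = 8.5% → £7.34
Sparkling wine £26.61: alcohol → 7.75% + 0.5% municipal = 8.25% → £2.20
Phone case £16.67: everything else → 9.5% + 2.5% municipal = 12% → £2.00
Action figure £15.29: toys → 7.25% + 3% municipal = 10.25% → £1.57
Soccer ball £40.55: sporting goods → 7.5% + 1% municipal = 8.5% → £3.45
Total tax = £1.37 + £7.29 + £1.70 + £2.58 + £0.36 + £7.34 + £2.20 + £2.00 + £1.57 + £3.45 = £29.86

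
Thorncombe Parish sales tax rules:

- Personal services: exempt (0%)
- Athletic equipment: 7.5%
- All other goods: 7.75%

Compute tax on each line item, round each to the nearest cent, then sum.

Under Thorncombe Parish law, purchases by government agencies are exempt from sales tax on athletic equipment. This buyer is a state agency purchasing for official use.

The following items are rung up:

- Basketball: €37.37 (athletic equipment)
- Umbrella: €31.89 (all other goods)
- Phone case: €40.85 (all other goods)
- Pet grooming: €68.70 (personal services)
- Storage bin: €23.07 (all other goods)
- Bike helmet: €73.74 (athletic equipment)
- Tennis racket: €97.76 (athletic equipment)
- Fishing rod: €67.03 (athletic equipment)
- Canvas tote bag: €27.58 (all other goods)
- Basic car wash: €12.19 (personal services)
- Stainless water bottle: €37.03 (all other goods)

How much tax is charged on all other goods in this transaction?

€12.44

Umbrella €31.89: all other goods → 7.75% → €2.47
Phone case €40.85: all other goods → 7.75% → €3.17
Storage bin €23.07: all other goods → 7.75% → €1.79
Canvas tote bag €27.58: all other goods → 7.75% → €2.14
Stainless water bottle €37.03: all other goods → 7.75% → €2.87
Tax on all other goods = €2.47 + €3.17 + €1.79 + €2.14 + €2.87 = €12.44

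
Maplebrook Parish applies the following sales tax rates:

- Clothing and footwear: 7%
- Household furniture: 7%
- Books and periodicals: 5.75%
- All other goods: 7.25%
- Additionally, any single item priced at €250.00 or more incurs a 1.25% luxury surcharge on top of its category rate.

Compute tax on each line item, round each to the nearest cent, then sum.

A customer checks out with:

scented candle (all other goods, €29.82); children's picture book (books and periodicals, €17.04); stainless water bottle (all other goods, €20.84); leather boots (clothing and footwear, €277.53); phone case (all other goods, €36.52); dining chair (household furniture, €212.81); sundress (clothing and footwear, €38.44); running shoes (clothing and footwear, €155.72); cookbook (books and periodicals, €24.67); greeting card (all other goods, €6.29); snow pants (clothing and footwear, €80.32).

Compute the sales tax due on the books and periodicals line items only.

Children's picture book €17.04: books and periodicals → 5.75% → €0.98
Cookbook €24.67: books and periodicals → 5.75% → €1.42
Tax on books and periodicals = €0.98 + €1.42 = €2.40

€2.40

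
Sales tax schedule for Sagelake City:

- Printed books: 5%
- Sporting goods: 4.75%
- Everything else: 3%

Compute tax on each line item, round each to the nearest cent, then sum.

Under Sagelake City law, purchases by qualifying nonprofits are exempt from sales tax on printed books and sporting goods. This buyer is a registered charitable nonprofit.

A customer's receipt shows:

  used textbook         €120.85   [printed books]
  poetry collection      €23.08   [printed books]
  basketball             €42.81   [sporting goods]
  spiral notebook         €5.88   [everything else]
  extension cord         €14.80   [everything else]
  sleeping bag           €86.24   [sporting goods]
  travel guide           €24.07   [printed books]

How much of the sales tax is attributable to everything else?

Spiral notebook €5.88: everything else → 3% → €0.18
Extension cord €14.80: everything else → 3% → €0.44
Tax on everything else = €0.18 + €0.44 = €0.62

€0.62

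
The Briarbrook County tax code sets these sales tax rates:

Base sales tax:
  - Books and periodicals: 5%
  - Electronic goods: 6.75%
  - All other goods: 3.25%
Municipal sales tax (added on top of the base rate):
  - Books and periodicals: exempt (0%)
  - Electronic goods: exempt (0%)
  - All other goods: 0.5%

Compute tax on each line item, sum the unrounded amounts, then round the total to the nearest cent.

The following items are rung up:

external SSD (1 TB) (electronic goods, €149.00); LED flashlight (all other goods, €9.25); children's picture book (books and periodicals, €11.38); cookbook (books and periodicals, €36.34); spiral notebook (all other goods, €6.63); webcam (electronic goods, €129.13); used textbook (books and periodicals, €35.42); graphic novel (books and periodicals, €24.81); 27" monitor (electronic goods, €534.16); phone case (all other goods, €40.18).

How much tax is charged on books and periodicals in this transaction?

€5.40

Children's picture book €11.38: books and periodicals → 5% + 0% municipal = 5% → €0.569
Cookbook €36.34: books and periodicals → 5% + 0% municipal = 5% → €1.817
Used textbook €35.42: books and periodicals → 5% + 0% municipal = 5% → €1.771
Graphic novel €24.81: books and periodicals → 5% + 0% municipal = 5% → €1.2405
Tax on books and periodicals: unrounded sum = €5.3975 → €5.40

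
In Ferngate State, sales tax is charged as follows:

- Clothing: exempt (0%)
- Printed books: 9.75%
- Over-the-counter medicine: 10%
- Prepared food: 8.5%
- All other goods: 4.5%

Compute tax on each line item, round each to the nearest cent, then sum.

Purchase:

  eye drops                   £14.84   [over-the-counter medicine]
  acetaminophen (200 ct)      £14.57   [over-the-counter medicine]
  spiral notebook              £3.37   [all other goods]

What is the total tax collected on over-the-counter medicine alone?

£2.94

Eye drops £14.84: over-the-counter medicine → 10% → £1.48
Acetaminophen (200 ct) £14.57: over-the-counter medicine → 10% → £1.46
Tax on over-the-counter medicine = £1.48 + £1.46 = £2.94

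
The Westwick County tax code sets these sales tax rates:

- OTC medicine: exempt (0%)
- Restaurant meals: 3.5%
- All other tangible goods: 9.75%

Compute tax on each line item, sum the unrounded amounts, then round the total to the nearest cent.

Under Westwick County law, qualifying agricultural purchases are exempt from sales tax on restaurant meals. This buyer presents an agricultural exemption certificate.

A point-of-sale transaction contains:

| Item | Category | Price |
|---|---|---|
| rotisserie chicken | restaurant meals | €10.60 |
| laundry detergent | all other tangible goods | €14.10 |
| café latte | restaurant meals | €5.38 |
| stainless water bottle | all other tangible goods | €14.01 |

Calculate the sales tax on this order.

Rotisserie chicken €10.60: restaurant meals, buyer-exempt → 0% → €0.00
Laundry detergent €14.10: all other tangible goods → 9.75% → €1.37475
Café latte €5.38: restaurant meals, buyer-exempt → 0% → €0.00
Stainless water bottle €14.01: all other tangible goods → 9.75% → €1.365975
Unrounded tax sum = €2.740725 → €2.74

€2.74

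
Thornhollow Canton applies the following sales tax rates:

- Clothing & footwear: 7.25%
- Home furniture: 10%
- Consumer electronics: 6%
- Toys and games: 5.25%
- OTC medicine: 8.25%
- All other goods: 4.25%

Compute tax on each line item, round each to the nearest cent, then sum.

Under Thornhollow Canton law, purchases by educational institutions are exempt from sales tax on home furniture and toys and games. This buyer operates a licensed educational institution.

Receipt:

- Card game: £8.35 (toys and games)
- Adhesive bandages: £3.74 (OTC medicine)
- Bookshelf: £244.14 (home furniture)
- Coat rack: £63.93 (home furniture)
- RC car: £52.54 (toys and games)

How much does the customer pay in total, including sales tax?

Card game £8.35: toys and games, buyer-exempt → 0% → £0.00
Adhesive bandages £3.74: OTC medicine → 8.25% → £0.31
Bookshelf £244.14: home furniture, buyer-exempt → 0% → £0.00
Coat rack £63.93: home furniture, buyer-exempt → 0% → £0.00
RC car £52.54: toys and games, buyer-exempt → 0% → £0.00
Subtotal = £372.70; tax = £0.31; total due = £373.01

£373.01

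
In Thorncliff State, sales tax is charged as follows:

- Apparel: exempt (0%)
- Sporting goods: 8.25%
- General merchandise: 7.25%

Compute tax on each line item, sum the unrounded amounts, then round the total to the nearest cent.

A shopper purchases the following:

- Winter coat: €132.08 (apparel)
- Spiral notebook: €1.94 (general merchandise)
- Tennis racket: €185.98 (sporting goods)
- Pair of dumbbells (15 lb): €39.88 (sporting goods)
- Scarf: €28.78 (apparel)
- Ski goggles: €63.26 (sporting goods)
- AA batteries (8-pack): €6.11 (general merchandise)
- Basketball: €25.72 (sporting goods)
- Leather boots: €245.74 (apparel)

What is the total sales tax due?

€26.56

Winter coat €132.08: apparel → 0% → €0.00
Spiral notebook €1.94: general merchandise → 7.25% → €0.14065
Tennis racket €185.98: sporting goods → 8.25% → €15.34335
Pair of dumbbells (15 lb) €39.88: sporting goods → 8.25% → €3.2901
Scarf €28.78: apparel → 0% → €0.00
Ski goggles €63.26: sporting goods → 8.25% → €5.21895
AA batteries (8-pack) €6.11: general merchandise → 7.25% → €0.442975
Basketball €25.72: sporting goods → 8.25% → €2.1219
Leather boots €245.74: apparel → 0% → €0.00
Unrounded tax sum = €26.557925 → €26.56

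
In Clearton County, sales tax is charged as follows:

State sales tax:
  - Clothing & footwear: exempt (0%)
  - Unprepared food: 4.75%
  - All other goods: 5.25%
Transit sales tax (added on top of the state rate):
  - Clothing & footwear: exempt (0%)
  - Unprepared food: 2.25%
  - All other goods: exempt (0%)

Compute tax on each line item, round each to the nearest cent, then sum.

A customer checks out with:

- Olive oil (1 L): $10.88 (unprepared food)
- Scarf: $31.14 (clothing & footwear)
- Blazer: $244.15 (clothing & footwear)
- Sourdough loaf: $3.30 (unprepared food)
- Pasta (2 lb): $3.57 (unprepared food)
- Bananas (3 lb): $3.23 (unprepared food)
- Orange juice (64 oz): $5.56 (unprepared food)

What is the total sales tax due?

Olive oil (1 L) $10.88: unprepared food → 4.75% + 2.25% transit = 7% → $0.76
Scarf $31.14: clothing & footwear → 0% + 0% transit = 0% → $0.00
Blazer $244.15: clothing & footwear → 0% + 0% transit = 0% → $0.00
Sourdough loaf $3.30: unprepared food → 4.75% + 2.25% transit = 7% → $0.23
Pasta (2 lb) $3.57: unprepared food → 4.75% + 2.25% transit = 7% → $0.25
Bananas (3 lb) $3.23: unprepared food → 4.75% + 2.25% transit = 7% → $0.23
Orange juice (64 oz) $5.56: unprepared food → 4.75% + 2.25% transit = 7% → $0.39
Total tax = $0.76 + $0.23 + $0.25 + $0.23 + $0.39 = $1.86

$1.86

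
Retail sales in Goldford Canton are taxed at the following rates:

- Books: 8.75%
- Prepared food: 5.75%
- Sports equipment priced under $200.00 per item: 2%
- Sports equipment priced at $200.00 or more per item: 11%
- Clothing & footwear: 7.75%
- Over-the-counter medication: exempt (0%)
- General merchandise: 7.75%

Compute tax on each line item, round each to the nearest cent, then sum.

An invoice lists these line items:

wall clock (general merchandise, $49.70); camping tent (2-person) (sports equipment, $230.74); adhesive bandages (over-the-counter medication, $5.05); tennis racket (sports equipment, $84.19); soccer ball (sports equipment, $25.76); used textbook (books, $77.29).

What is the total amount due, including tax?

$510.92

Wall clock $49.70: general merchandise → 7.75% → $3.85
Camping tent (2-person) $230.74: sports equipment, $200.00 or more → 11% → $25.38
Adhesive bandages $5.05: over-the-counter medication → 0% → $0.00
Tennis racket $84.19: sports equipment, under $200.00 → 2% → $1.68
Soccer ball $25.76: sports equipment, under $200.00 → 2% → $0.52
Used textbook $77.29: books → 8.75% → $6.76
Subtotal = $472.73; tax = $38.19; total due = $510.92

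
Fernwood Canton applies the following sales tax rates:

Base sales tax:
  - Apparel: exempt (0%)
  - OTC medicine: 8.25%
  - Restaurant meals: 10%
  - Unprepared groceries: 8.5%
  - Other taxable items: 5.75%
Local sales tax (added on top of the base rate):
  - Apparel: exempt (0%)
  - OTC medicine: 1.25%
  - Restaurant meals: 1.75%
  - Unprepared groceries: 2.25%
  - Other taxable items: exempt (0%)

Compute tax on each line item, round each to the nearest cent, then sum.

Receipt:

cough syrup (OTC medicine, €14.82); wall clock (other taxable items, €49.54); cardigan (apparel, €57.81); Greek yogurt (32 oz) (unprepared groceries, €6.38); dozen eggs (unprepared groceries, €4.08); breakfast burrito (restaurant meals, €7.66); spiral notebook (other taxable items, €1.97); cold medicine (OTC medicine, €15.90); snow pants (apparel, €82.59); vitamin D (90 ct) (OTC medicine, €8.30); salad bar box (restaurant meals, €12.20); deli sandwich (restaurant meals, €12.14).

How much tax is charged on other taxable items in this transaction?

€2.96

Wall clock €49.54: other taxable items → 5.75% + 0% local = 5.75% → €2.85
Spiral notebook €1.97: other taxable items → 5.75% + 0% local = 5.75% → €0.11
Tax on other taxable items = €2.85 + €0.11 = €2.96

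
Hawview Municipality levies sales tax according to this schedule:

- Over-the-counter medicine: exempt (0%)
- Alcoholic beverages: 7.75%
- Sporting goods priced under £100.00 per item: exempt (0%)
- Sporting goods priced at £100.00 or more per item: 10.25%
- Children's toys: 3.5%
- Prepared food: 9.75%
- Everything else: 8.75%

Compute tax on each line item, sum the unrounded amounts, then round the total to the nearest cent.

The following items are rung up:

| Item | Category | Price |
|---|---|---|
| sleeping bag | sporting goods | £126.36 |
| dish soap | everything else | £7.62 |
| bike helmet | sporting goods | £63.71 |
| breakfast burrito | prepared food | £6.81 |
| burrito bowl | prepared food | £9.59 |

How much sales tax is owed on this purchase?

Sleeping bag £126.36: sporting goods, £100.00 or more → 10.25% → £12.9519
Dish soap £7.62: everything else → 8.75% → £0.66675
Bike helmet £63.71: sporting goods, under £100.00 → 0% → £0.00
Breakfast burrito £6.81: prepared food → 9.75% → £0.663975
Burrito bowl £9.59: prepared food → 9.75% → £0.935025
Unrounded tax sum = £15.21765 → £15.22

£15.22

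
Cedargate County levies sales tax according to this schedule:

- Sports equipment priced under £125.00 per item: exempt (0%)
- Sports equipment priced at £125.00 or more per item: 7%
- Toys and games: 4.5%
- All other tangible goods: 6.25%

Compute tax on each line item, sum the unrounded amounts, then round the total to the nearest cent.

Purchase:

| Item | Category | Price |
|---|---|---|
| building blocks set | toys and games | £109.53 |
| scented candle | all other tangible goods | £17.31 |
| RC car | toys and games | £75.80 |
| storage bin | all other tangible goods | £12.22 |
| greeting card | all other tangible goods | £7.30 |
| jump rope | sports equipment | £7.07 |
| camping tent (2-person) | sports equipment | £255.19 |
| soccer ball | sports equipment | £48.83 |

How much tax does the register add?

Building blocks set £109.53: toys and games → 4.5% → £4.92885
Scented candle £17.31: all other tangible goods → 6.25% → £1.081875
RC car £75.80: toys and games → 4.5% → £3.411
Storage bin £12.22: all other tangible goods → 6.25% → £0.76375
Greeting card £7.30: all other tangible goods → 6.25% → £0.45625
Jump rope £7.07: sports equipment, under £125.00 → 0% → £0.00
Camping tent (2-person) £255.19: sports equipment, £125.00 or more → 7% → £17.8633
Soccer ball £48.83: sports equipment, under £125.00 → 0% → £0.00
Unrounded tax sum = £28.505025 → £28.51

£28.51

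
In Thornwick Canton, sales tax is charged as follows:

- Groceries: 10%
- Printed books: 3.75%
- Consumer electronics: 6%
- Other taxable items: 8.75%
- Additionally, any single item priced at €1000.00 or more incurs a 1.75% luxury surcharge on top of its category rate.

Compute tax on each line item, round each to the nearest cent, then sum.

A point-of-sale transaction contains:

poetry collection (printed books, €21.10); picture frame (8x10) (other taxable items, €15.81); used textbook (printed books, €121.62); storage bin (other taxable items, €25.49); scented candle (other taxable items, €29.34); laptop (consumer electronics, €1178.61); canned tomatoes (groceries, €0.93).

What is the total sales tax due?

€102.96

Poetry collection €21.10: printed books → 3.75% → €0.79
Picture frame (8x10) €15.81: other taxable items → 8.75% → €1.38
Used textbook €121.62: printed books → 3.75% → €4.56
Storage bin €25.49: other taxable items → 8.75% → €2.23
Scented candle €29.34: other taxable items → 8.75% → €2.57
Laptop €1178.61: consumer electronics → 6% + 1.75% surcharge = 7.75% → €91.34
Canned tomatoes €0.93: groceries → 10% → €0.09
Total tax = €0.79 + €1.38 + €4.56 + €2.23 + €2.57 + €91.34 + €0.09 = €102.96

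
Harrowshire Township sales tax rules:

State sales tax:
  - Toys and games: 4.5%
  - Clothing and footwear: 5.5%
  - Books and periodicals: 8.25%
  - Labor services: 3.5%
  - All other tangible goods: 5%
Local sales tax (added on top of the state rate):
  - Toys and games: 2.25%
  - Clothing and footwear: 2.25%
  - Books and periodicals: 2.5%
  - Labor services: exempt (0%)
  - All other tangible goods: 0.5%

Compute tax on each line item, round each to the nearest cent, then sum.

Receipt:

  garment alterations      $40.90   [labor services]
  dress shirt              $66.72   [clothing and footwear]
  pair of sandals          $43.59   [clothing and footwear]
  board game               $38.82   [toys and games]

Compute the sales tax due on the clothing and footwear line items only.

$8.55

Dress shirt $66.72: clothing and footwear → 5.5% + 2.25% local = 7.75% → $5.17
Pair of sandals $43.59: clothing and footwear → 5.5% + 2.25% local = 7.75% → $3.38
Tax on clothing and footwear = $5.17 + $3.38 = $8.55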